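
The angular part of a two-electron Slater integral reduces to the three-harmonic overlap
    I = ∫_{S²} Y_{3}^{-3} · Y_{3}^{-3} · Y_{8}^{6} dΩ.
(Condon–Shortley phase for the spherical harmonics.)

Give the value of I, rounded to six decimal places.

triangle: need 0≤l₃≤6, have 8; I=0

0.000000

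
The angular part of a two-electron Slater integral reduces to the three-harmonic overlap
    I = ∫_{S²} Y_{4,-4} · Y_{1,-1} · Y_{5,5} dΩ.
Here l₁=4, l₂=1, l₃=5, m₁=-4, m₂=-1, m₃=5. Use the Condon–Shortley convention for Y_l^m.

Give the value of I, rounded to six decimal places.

Rules hold: Σm=0, L=10 even, 3≤5≤5.
N = 9·3·11 = 297
Δ = 0!·8!·2!/11! = 1/495
Racah Σ t=0..0: t=0:+1/576 = 1/576
⇒ 3j(4 1 5; 0 0 0)² = 5/99, sgn -1
Racah Σ t=0..0: t=0:+1/80640 = 1/80640
⇒ 3j(4 1 5; -4 -1 5)² = 1/11, sgn +1
4πI² = N·(3j₀)²·(3jₘ)² = 15/11
I = -1·√(1.36364/4π) = -0.32941575

-0.329416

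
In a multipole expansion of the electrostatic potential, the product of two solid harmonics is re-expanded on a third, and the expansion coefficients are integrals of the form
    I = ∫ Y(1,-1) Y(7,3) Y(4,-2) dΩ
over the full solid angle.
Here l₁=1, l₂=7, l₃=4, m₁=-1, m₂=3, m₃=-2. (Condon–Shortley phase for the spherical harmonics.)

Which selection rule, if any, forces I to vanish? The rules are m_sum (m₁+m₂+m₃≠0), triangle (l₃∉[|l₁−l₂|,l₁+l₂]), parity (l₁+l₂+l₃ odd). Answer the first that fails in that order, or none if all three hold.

triangle

azimuthal sum: -1 + 3 − 2 = 0  ✓
6 ≤ 4 ≤ 8 (triangle on l)  ✗
L = 1 + 7 + 4 = 12 (even)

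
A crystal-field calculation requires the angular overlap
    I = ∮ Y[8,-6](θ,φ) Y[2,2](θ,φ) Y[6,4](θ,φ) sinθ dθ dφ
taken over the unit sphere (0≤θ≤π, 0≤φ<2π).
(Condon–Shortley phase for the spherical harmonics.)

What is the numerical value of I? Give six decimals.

0.268492

Checks pass: Σm=0; 16 even; l₃=6∈[6,10].
(2·8+1)(2·2+1)(2·6+1) = 1105
Δ: 4! 12! 0! / 17! → 1/30940
sum: t=2:+1/2073600 = 1/2073600
3j²(8 2 6; 0 0 0) = Δ·Π!·Σ² = 28/1105  (sign +1)
sum: t=4:+1/174182400 = 1/174182400
3j²(8 2 6; -6 2 4) = Δ·Π!·Σ² = 11/340  (sign +1)
combine: 4πI² = 1105·28/1105·11/340 = 77/85
take √, sign +1: I = 0.26849176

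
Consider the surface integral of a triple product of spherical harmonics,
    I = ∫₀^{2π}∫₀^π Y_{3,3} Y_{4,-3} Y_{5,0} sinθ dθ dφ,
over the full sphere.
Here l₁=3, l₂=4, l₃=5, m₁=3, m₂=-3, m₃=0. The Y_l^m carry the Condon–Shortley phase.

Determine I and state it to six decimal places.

Rules hold: Σm=0, L=12 even, 1≤5≤7.
N = 7·9·11 = 693
Δ = 2!·4!·6!/13! = 1/180180
Racah Σ t=0..2: t=0:+1/576 t=1:−1/144 t=2:+1/576 = -1/288
⇒ 3j(3 4 5; 0 0 0)² = 20/1001, sgn +1
Racah Σ t=0..0: t=0:+1/5760 = 1/5760
⇒ 3j(3 4 5; 3 -3 0)² = 5/572, sgn -1
4πI² = N·(3j₀)²·(3jₘ)² = 225/1859
I = -1·√(0.121033/4π) = -0.09814013

-0.098140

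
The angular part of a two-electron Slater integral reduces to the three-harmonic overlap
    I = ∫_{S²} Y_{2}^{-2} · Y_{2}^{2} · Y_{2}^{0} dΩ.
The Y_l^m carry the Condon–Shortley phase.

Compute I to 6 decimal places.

-0.180224

m-sum 0 ✓  L=6 even ✓  0≤2≤4 ✓
Π(2lᵢ+1) = 5×5×5 = 125
triangle coeff Δ(2,2,2) = 1/630
Σ_t [0,2]: t=0:+1/8 t=1:−1/1 t=2:+1/8 = -3/4
(3j)²=2/35 [(2 2 2; 0 0 0)], sign=-1
Σ_t [2,2]: t=2:+1/8 = 1/8
(3j)²=2/35 [(2 2 2; -2 2 0)], sign=+1
⇒ 4πI² = 20/49
I = (-1)√(20/49/(4π)) = -0.18022375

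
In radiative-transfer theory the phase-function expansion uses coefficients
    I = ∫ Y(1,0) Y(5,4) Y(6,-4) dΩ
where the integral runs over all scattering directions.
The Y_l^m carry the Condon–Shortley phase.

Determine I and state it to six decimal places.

m-sum 0 ✓  L=12 even ✓  4≤6≤6 ✓
Π(2lᵢ+1) = 3×11×13 = 429
triangle coeff Δ(1,5,6) = 1/858
Σ_t [0,0]: t=0:+1/14400 = 1/14400
(3j)²=6/143 [(1 5 6; 0 0 0)], sign=+1
Σ_t [0,0]: t=0:+1/362880 = 1/362880
(3j)²=10/429 [(1 5 6; 0 4 -4)], sign=+1
⇒ 4πI² = 60/143
I = (+1)√(60/143/(4π)) = 0.18272698

0.182727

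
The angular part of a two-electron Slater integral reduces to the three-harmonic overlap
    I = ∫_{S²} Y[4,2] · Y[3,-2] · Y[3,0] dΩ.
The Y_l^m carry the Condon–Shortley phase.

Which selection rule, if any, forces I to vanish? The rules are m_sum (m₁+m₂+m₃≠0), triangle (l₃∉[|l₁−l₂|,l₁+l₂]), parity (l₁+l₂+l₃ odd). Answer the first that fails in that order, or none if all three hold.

Σmᵢ = 0  ✓
l₃∈[|l₁−l₂|,l₁+l₂]=[1,7], have l₃=3  ✓
Σlᵢ = 10 ⇒ even  ✓

none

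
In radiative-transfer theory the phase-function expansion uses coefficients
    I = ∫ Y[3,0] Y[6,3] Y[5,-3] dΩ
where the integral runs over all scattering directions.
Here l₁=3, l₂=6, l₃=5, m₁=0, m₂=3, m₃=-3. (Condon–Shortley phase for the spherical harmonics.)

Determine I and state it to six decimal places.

0.036034

Rules hold: Σm=0, L=14 even, 3≤5≤9.
N = 7·13·11 = 1001
Δ = 4!·2!·8!/15! = 1/675675
Racah Σ t=1..3: t=1:−1/8640 t=2:+1/2304 t=3:−1/8640 = 7/34560
⇒ 3j(3 6 5; 0 0 0)² = 7/429, sgn -1
Racah Σ t=1..3: t=1:−1/483840 t=2:+1/20160 t=3:−1/17280 = -1/96768
⇒ 3j(3 6 5; 0 3 -3)² = 1/1001, sgn -1
4πI² = N·(3j₀)²·(3jₘ)² = 7/429
I = +1·√(0.016317/4π) = 0.03603425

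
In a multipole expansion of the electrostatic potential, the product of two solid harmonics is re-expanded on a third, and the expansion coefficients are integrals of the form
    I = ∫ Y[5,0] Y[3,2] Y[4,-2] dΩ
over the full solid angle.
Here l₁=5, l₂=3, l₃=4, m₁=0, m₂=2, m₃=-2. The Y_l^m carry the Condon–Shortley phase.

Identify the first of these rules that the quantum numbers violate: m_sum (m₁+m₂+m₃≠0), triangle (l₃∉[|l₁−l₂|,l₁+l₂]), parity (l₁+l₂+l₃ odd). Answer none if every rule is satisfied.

m₁+m₂+m₃ = 0 + 2 − 2 = 0  ✓
triangle: |5−3|=2 ≤ l₃=4 ≤ 5+3=8  ✓
parity: l₁+l₂+l₃ = 12 is even  ✓

none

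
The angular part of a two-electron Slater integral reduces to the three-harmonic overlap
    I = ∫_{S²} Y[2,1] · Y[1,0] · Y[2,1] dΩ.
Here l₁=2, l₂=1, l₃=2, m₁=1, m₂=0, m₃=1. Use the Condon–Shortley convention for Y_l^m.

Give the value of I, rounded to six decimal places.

0.000000

Σmᵢ = 2 ≠ 0, so the φ-integral vanishes; I = 0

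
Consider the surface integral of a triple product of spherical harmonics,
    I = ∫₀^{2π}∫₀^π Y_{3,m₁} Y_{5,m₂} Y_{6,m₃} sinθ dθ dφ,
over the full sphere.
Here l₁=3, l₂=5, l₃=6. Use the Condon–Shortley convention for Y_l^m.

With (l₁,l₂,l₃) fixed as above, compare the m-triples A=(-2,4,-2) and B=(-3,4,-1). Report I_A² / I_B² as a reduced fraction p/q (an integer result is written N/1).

l's match ⇒ only the (l;m) 3-j factors differ between A and B.
A: triangle coeff Δ(3,5,6) = 1/675675; Σ_t [1,2]: t=1:−1/967680 t=2:+1/60480 = 1/64512; (3j)²=15/1001 [(3 5 6; -2 4 -2)], sign=+1
B: triangle coeff Δ(3,5,6) = 1/675675; Σ_t [2,2]: t=2:+1/241920 = 1/241920; (3j)²=4/1001 [(3 5 6; -3 4 -1)], sign=-1
I_A²/I_B² = (15/1001)/(4/1001) = 15/4

15/4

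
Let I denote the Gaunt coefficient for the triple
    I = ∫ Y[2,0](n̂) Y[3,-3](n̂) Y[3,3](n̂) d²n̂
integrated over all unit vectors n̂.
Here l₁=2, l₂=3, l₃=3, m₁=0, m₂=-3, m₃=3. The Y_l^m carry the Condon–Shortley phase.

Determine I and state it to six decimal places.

0.210261

Checks pass: Σm=0; 8 even; l₃=3∈[1,5].
(2·2+1)(2·3+1)(2·3+1) = 245
Δ: 2! 2! 4! / 9! → 1/3780
sum: t=0:+1/24 t=1:−1/4 t=2:+1/24 = -1/6
3j²(2 3 3; 0 0 0) = Δ·Π!·Σ² = 4/105  (sign +1)
sum: t=0:+1/96 = 1/96
3j²(2 3 3; 0 -3 3) = Δ·Π!·Σ² = 5/84  (sign +1)
combine: 4πI² = 245·4/105·5/84 = 5/9
take √, sign +1: I = 0.21026104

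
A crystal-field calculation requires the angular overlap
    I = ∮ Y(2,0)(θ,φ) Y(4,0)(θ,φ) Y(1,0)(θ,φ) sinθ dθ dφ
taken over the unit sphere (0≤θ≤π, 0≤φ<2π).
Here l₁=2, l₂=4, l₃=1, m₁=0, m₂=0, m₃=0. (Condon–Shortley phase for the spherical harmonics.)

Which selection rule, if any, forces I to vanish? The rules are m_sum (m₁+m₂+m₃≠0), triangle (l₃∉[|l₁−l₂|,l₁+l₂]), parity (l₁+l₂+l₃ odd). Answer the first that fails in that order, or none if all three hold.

Σmᵢ = 0  ✓
l₃∈[|l₁−l₂|,l₁+l₂]=[2,6], have l₃=1  ✗
Σlᵢ = 7 ⇒ odd

triangle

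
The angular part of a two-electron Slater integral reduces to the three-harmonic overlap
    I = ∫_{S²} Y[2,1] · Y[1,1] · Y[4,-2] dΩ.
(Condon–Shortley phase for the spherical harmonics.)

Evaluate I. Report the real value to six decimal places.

l₃=4 ∉ [1,3] — triangle fails ⇒ I = 0

0.000000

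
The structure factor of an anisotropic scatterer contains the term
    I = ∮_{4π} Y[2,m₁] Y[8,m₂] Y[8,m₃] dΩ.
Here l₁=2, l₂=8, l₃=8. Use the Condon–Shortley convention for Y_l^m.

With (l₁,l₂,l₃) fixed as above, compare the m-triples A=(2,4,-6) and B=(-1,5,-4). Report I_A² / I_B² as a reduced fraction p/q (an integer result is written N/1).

Same 2,8,8: normalisation and zero-m 3j drop out of the ratio.
A: Δ: 2! 2! 14! / 19! → 1/348840; sum: t=0:+1/3832012800 = 1/3832012800; 3j²(2 8 8; 2 4 -6) = Δ·Π!·Σ² = 91/9690  (sign +1)
B: Δ: 2! 2! 14! / 19! → 1/348840; sum: t=1:−1/1916006400 t=2:+1/479001600 = 1/638668800; 3j²(2 8 8; -1 5 -4) = Δ·Π!·Σ² = 117/6460  (sign +1)
I_A²/I_B² = (91/9690)/(117/6460) = 14/27

14/27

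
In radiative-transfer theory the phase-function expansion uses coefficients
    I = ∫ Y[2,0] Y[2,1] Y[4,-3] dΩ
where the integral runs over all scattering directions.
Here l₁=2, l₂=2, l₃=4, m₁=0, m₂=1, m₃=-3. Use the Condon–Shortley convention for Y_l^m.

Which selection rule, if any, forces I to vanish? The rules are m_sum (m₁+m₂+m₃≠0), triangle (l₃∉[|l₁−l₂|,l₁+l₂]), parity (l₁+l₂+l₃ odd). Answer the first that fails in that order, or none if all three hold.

Σmᵢ = -2  ✗
l₃∈[|l₁−l₂|,l₁+l₂]=[0,4], have l₃=4
Σlᵢ = 8 ⇒ even

m_sum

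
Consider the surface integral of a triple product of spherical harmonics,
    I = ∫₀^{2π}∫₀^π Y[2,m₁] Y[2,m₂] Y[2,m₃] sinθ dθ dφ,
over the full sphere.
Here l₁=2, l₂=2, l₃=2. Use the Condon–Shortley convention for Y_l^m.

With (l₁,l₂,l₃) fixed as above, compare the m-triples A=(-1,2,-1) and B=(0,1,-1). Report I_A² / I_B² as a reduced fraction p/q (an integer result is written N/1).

6/1

l's match ⇒ only the (l;m) 3-j factors differ between A and B.
A: triangle coeff Δ(2,2,2) = 1/630; Σ_t [2,2]: t=2:+1/4 = 1/4; (3j)²=3/35 [(2 2 2; -1 2 -1)], sign=-1
B: triangle coeff Δ(2,2,2) = 1/630; Σ_t [1,2]: t=1:−1/2 t=2:+1/4 = -1/4; (3j)²=1/70 [(2 2 2; 0 1 -1)], sign=+1
I_A²/I_B² = (3/35)/(1/70) = 6/1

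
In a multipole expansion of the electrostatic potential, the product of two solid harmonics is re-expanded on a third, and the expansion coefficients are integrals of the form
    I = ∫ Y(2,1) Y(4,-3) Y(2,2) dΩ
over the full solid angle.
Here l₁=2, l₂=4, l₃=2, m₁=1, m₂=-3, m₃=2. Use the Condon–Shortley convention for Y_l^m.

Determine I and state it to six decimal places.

-0.238414

m-sum 0 ✓  L=8 even ✓  2≤2≤6 ✓
Π(2lᵢ+1) = 5×9×5 = 225
triangle coeff Δ(2,4,2) = 1/630
Σ_t [2,2]: t=2:+1/16 = 1/16
(3j)²=2/35 [(2 4 2; 0 0 0)], sign=+1
Σ_t [1,1]: t=1:−1/144 = -1/144
(3j)²=1/18 [(2 4 2; 1 -3 2)], sign=-1
⇒ 4πI² = 5/7
I = (-1)√(5/7/(4π)) = -0.23841361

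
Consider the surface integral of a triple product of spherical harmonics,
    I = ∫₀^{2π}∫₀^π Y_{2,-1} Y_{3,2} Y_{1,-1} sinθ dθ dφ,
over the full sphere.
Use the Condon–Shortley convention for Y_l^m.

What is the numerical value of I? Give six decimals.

m-sum 0 ✓  L=6 even ✓  1≤1≤5 ✓
Π(2lᵢ+1) = 5×7×3 = 105
triangle coeff Δ(2,3,1) = 1/105
Σ_t [2,2]: t=2:+1/4 = 1/4
(3j)²=3/35 [(2 3 1; 0 0 0)], sign=-1
Σ_t [3,3]: t=3:−1/12 = -1/12
(3j)²=2/21 [(2 3 1; -1 2 -1)], sign=-1
⇒ 4πI² = 6/7
I = (+1)√(6/7/(4π)) = 0.26116903

0.261169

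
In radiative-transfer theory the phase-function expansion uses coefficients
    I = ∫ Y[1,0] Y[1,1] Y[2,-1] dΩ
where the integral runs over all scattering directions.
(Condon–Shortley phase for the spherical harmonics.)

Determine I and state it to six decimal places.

-0.218510

m-sum 0 ✓  L=4 even ✓  0≤2≤2 ✓
Π(2lᵢ+1) = 3×3×5 = 45
triangle coeff Δ(1,1,2) = 1/30
Σ_t [0,0]: t=0:+1/1 = 1/1
(3j)²=2/15 [(1 1 2; 0 0 0)], sign=+1
Σ_t [0,0]: t=0:+1/2 = 1/2
(3j)²=1/10 [(1 1 2; 0 1 -1)], sign=-1
⇒ 4πI² = 3/5
I = (-1)√(3/5/(4π)) = -0.21850969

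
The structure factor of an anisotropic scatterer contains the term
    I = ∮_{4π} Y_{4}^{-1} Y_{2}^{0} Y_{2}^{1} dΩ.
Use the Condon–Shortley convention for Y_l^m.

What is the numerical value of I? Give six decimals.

-0.220728

Checks pass: Σm=0; 8 even; l₃=2∈[2,6].
(2·4+1)(2·2+1)(2·2+1) = 225
Δ: 4! 4! 0! / 9! → 1/630
sum: t=2:+1/16 = 1/16
3j²(4 2 2; 0 0 0) = Δ·Π!·Σ² = 2/35  (sign +1)
sum: t=2:+1/24 = 1/24
3j²(4 2 2; -1 0 1) = Δ·Π!·Σ² = 1/21  (sign -1)
combine: 4πI² = 225·2/35·1/21 = 30/49
take √, sign -1: I = -0.22072812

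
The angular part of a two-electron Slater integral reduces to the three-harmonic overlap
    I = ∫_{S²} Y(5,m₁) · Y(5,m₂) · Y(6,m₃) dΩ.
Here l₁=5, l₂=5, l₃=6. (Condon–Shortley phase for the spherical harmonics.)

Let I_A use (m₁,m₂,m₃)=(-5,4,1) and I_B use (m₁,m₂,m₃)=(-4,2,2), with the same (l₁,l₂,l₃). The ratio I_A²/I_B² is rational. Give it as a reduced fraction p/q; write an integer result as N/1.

3/4

Same 5,5,6: normalisation and zero-m 3j drop out of the ratio.
A: Δ: 4! 6! 6! / 17! → 1/28588560; sum: t=4:+1/2073600 = 1/2073600; 3j²(5 5 6; -5 4 1) = Δ·Π!·Σ² = 63/9724  (sign -1)
B: Δ: 4! 6! 6! / 17! → 1/28588560; sum: t=3:−1/207360 t=4:+1/103680 = 1/207360; 3j²(5 5 6; -4 2 2) = Δ·Π!·Σ² = 21/2431  (sign +1)
I_A²/I_B² = (63/9724)/(21/2431) = 3/4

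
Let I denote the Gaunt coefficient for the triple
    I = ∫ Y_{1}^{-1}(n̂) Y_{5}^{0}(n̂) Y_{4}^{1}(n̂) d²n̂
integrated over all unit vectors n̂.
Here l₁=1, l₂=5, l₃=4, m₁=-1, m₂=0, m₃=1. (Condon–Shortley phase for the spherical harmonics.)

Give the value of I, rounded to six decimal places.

0.155288

Rules hold: Σm=0, L=10 even, 4≤4≤6.
N = 3·11·9 = 297
Δ = 2!·0!·8!/11! = 1/495
Racah Σ t=1..1: t=1:−1/576 = -1/576
⇒ 3j(1 5 4; 0 0 0)² = 5/99, sgn -1
Racah Σ t=2..2: t=2:+1/1440 = 1/1440
⇒ 3j(1 5 4; -1 0 1)² = 2/99, sgn -1
4πI² = N·(3j₀)²·(3jₘ)² = 10/33
I = +1·√(0.30303/4π) = 0.15528807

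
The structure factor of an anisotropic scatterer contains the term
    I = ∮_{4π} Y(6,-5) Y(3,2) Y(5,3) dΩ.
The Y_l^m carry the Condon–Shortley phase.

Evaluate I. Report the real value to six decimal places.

m-sum 0 ✓  L=14 even ✓  3≤5≤9 ✓
Π(2lᵢ+1) = 13×7×11 = 1001
triangle coeff Δ(6,3,5) = 1/675675
Σ_t [1,3]: t=1:−1/8640 t=2:+1/2304 t=3:−1/8640 = 7/34560
(3j)²=7/429 [(6 3 5; 0 0 0)], sign=-1
Σ_t [3,4]: t=3:−1/483840 t=4:+1/120960 = 1/161280
(3j)²=2/91 [(6 3 5; -5 2 3)], sign=+1
⇒ 4πI² = 14/39
I = (-1)√(14/39/(4π)) = -0.16901560

-0.169016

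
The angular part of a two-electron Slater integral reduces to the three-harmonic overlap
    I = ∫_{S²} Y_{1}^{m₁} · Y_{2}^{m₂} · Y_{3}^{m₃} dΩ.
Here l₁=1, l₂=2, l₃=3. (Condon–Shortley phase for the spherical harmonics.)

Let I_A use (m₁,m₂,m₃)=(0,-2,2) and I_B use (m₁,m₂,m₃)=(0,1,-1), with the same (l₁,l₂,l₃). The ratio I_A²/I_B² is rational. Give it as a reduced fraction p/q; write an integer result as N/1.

5/8

Same 1,2,3: normalisation and zero-m 3j drop out of the ratio.
A: Δ: 0! 2! 4! / 7! → 1/105; sum: t=0:+1/24 = 1/24; 3j²(1 2 3; 0 -2 2) = Δ·Π!·Σ² = 1/21  (sign -1)
B: Δ: 0! 2! 4! / 7! → 1/105; sum: t=0:+1/6 = 1/6; 3j²(1 2 3; 0 1 -1) = Δ·Π!·Σ² = 8/105  (sign +1)
I_A²/I_B² = (1/21)/(8/105) = 5/8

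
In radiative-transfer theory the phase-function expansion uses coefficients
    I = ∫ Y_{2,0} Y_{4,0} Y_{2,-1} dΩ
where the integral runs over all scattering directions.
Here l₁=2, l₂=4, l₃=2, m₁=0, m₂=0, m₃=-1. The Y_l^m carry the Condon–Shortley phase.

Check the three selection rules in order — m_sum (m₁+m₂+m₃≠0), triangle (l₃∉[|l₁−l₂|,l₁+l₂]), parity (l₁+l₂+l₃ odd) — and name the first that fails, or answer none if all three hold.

Σmᵢ = -1  ✗
l₃∈[|l₁−l₂|,l₁+l₂]=[2,6], have l₃=2
Σlᵢ = 8 ⇒ even

m_sum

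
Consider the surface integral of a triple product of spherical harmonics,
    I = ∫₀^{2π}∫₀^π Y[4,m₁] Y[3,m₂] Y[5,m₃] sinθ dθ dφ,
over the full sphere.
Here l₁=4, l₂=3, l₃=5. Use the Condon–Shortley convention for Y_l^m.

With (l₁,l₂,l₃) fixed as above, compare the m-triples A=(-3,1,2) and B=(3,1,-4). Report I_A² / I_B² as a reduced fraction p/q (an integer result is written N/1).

Same 4,3,5: normalisation and zero-m 3j drop out of the ratio.
A: Δ: 2! 6! 4! / 13! → 1/180180; sum: t=1:−1/4320 t=2:+1/960 = 7/8640; 3j²(4 3 5; -3 1 2) = Δ·Π!·Σ² = 343/12870  (sign -1)
B: Δ: 2! 6! 4! / 13! → 1/180180; sum: t=0:+1/5760 t=1:−1/4320 = -1/17280; 3j²(4 3 5; 3 1 -4) = Δ·Π!·Σ² = 7/4290  (sign +1)
I_A²/I_B² = (343/12870)/(7/4290) = 49/3

49/3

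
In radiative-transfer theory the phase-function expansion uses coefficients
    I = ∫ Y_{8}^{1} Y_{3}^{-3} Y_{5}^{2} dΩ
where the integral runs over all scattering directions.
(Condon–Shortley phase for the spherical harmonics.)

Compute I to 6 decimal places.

Rules hold: Σm=0, L=16 even, 5≤5≤11.
N = 17·7·11 = 1309
Δ = 6!·10!·0!/17! = 1/136136
Racah Σ t=3..3: t=3:−1/518400 = -1/518400
⇒ 3j(8 3 5; 0 0 0)² = 56/2431, sgn +1
Racah Σ t=0..0: t=0:+1/21772800 = 1/21772800
⇒ 3j(8 3 5; 1 -3 2)² = 3/4862, sgn -1
4πI² = N·(3j₀)²·(3jₘ)² = 588/31603
I = -1·√(0.0186058/4π) = -0.03847863

-0.038479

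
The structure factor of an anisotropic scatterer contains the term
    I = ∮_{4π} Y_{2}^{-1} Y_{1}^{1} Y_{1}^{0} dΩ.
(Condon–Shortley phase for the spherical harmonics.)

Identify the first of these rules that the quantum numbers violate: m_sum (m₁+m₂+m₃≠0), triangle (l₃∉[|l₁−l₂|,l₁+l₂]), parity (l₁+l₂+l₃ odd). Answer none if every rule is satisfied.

Σmᵢ = 0  ✓
l₃∈[|l₁−l₂|,l₁+l₂]=[1,3], have l₃=1  ✓
Σlᵢ = 4 ⇒ even  ✓

none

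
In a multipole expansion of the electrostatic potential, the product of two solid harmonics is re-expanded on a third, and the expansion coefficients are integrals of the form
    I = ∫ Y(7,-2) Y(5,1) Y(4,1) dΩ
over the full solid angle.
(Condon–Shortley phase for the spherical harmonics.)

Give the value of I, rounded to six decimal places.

0.139430

m-sum 0 ✓  L=16 even ✓  2≤4≤12 ✓
Π(2lᵢ+1) = 15×11×9 = 1485
triangle coeff Δ(7,5,4) = 1/6126120
Σ_t [3,5]: t=3:−1/69120 t=4:+1/20736 t=5:−1/69120 = 1/51840
(3j)²=280/21879 [(7 5 4; 0 0 0)], sign=+1
Σ_t [4,6]: t=4:+1/138240 t=5:−1/34560 t=6:+1/103680 = -1/82944
(3j)²=125/9724 [(7 5 4; -2 1 1)], sign=+1
⇒ 4πI² = 131250/537251
I = (+1)√(131250/537251/(4π)) = 0.13942996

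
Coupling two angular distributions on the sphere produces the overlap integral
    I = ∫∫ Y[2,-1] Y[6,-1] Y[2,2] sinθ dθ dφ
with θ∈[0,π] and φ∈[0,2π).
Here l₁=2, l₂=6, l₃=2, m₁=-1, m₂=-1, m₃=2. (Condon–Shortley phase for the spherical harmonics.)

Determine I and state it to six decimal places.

l₃=2 ∉ [4,8] — triangle fails ⇒ I = 0

0.000000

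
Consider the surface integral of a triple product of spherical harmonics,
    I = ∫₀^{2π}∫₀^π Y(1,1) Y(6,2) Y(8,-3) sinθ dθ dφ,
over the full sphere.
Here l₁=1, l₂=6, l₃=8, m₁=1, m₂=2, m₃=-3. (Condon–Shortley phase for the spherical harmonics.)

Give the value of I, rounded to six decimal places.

|1−6|≤8≤1+6 violated ⇒ I = 0

0.000000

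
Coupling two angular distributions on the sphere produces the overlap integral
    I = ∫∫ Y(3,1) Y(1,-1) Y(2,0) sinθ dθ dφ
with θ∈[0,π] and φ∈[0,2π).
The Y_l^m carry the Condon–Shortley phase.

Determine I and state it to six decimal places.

-0.202301

Checks pass: Σm=0; 6 even; l₃=2∈[2,4].
(2·3+1)(2·1+1)(2·2+1) = 105
Δ: 2! 4! 0! / 7! → 1/105
sum: t=1:−1/4 = -1/4
3j²(3 1 2; 0 0 0) = Δ·Π!·Σ² = 3/35  (sign -1)
sum: t=0:+1/8 = 1/8
3j²(3 1 2; 1 -1 0) = Δ·Π!·Σ² = 2/35  (sign +1)
combine: 4πI² = 105·3/35·2/35 = 18/35
take √, sign -1: I = -0.20230066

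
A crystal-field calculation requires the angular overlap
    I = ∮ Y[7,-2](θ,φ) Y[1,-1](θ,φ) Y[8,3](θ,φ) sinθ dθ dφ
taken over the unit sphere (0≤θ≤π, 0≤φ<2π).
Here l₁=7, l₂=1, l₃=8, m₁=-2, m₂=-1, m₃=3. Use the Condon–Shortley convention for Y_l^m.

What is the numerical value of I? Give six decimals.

Rules hold: Σm=0, L=16 even, 6≤8≤8.
N = 15·3·17 = 765
Δ = 0!·14!·2!/17! = 1/2040
Racah Σ t=0..0: t=0:+1/25401600 = 1/25401600
⇒ 3j(7 1 8; 0 0 0)² = 8/255, sgn +1
Racah Σ t=0..0: t=0:+1/87091200 = 1/87091200
⇒ 3j(7 1 8; -2 -1 3)² = 11/408, sgn -1
4πI² = N·(3j₀)²·(3jₘ)² = 11/17
I = -1·√(0.647059/4π) = -0.22691696

-0.226917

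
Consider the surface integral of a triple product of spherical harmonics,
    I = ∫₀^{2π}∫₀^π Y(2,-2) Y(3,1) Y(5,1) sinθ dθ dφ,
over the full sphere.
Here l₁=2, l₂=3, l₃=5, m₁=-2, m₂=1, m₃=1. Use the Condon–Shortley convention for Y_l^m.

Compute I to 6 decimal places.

-0.092802

m-sum 0 ✓  L=10 even ✓  1≤5≤5 ✓
Π(2lᵢ+1) = 5×7×11 = 385
triangle coeff Δ(2,3,5) = 1/2310
Σ_t [0,0]: t=0:+1/144 = 1/144
(3j)²=10/231 [(2 3 5; 0 0 0)], sign=-1
Σ_t [0,0]: t=0:+1/1152 = 1/1152
(3j)²=1/154 [(2 3 5; -2 1 1)], sign=+1
⇒ 4πI² = 25/231
I = (-1)√(25/231/(4π)) = -0.09280237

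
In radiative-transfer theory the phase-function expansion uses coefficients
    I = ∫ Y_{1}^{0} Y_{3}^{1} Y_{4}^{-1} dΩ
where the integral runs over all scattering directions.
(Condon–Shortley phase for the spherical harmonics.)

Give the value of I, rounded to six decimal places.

Checks pass: Σm=0; 8 even; l₃=4∈[2,4].
(2·1+1)(2·3+1)(2·4+1) = 189
Δ: 0! 2! 6! / 9! → 1/252
sum: t=0:+1/36 = 1/36
3j²(1 3 4; 0 0 0) = Δ·Π!·Σ² = 4/63  (sign +1)
sum: t=0:+1/48 = 1/48
3j²(1 3 4; 0 1 -1) = Δ·Π!·Σ² = 5/84  (sign -1)
combine: 4πI² = 189·4/63·5/84 = 5/7
take √, sign -1: I = -0.23841361

-0.238414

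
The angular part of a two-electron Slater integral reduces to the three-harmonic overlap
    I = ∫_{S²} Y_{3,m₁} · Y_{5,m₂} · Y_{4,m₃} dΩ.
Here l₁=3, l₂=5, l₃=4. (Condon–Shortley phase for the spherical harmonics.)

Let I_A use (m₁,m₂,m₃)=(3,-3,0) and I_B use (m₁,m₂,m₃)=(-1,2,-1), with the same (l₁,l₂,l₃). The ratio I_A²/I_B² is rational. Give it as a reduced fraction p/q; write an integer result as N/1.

225/128

Shared (l₁,l₂,l₃)=(3,5,4): N and (l;000)² cancel in I_A²/I_B².
A: Δ = 4!·2!·6!/13! = 1/180180; Racah Σ t=0..0: t=0:+1/2304 = 1/2304; ⇒ 3j(3 5 4; 3 -3 0)² = 5/143, sgn +1
B: Δ = 4!·2!·6!/13! = 1/180180; Racah Σ t=2..4: t=2:+1/960 t=3:−1/288 t=4:+1/1728 = -1/540; ⇒ 3j(3 5 4; -1 2 -1)² = 128/6435, sgn +1
I_A²/I_B² = (5/143)/(128/6435) = 225/128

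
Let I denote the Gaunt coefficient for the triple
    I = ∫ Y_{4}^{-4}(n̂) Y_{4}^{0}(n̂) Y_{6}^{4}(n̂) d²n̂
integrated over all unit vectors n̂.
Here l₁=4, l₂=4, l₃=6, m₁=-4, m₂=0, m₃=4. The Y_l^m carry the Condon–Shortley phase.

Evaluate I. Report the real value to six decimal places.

Checks pass: Σm=0; 14 even; l₃=6∈[0,8].
(2·4+1)(2·4+1)(2·6+1) = 1053
Δ: 2! 6! 6! / 15! → 1/1261260
sum: t=0:+1/4608 t=1:−1/1296 t=2:+1/4608 = -7/20736
3j²(4 4 6; 0 0 0) = Δ·Π!·Σ² = 20/1287  (sign -1)
sum: t=2:+1/69120 = 1/69120
3j²(4 4 6; -4 0 4) = Δ·Π!·Σ² = 4/143  (sign +1)
combine: 4πI² = 1053·20/1287·4/143 = 720/1573
take √, sign -1: I = -0.19085211

-0.190852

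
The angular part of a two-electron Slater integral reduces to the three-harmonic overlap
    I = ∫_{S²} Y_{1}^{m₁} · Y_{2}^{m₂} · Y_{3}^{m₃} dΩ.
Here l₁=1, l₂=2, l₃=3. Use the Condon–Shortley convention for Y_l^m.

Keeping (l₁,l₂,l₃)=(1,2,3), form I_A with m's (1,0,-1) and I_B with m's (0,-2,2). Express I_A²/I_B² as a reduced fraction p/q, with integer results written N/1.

l's match ⇒ only the (l;m) 3-j factors differ between A and B.
A: triangle coeff Δ(1,2,3) = 1/105; Σ_t [0,0]: t=0:+1/8 = 1/8; (3j)²=2/35 [(1 2 3; 1 0 -1)], sign=+1
B: triangle coeff Δ(1,2,3) = 1/105; Σ_t [0,0]: t=0:+1/24 = 1/24; (3j)²=1/21 [(1 2 3; 0 -2 2)], sign=-1
I_A²/I_B² = (2/35)/(1/21) = 6/5

6/5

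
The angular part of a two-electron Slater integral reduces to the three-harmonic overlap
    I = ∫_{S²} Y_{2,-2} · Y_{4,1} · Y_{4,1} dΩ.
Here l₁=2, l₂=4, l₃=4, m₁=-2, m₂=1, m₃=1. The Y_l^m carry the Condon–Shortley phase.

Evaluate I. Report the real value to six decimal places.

0.200662

m-sum 0 ✓  L=10 even ✓  2≤4≤6 ✓
Π(2lᵢ+1) = 5×9×9 = 405
triangle coeff Δ(2,4,4) = 1/13860
Σ_t [0,2]: t=0:+1/192 t=1:−1/36 t=2:+1/192 = -5/288
(3j)²=20/693 [(2 4 4; 0 0 0)], sign=-1
Σ_t [2,2]: t=2:+1/144 = 1/144
(3j)²=10/231 [(2 4 4; -2 1 1)], sign=-1
⇒ 4πI² = 3000/5929
I = (+1)√(3000/5929/(4π)) = 0.20066192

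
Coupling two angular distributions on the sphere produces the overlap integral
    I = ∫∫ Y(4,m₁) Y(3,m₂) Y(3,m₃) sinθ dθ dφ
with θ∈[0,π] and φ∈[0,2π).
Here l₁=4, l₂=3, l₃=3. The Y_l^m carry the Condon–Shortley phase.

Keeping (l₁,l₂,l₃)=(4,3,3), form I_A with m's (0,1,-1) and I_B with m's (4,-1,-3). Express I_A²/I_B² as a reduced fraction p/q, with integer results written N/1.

Same 4,3,3: normalisation and zero-m 3j drop out of the ratio.
A: Δ: 4! 4! 2! / 11! → 1/34650; sum: t=2:+1/32 t=3:−1/36 t=4:+1/1152 = 5/1152; 3j²(4 3 3; 0 1 -1) = Δ·Π!·Σ² = 1/1386  (sign +1)
B: Δ: 4! 4! 2! / 11! → 1/34650; sum: t=0:+1/1152 = 1/1152; 3j²(4 3 3; 4 -1 -3) = Δ·Π!·Σ² = 1/33  (sign +1)
I_A²/I_B² = (1/1386)/(1/33) = 1/42

1/42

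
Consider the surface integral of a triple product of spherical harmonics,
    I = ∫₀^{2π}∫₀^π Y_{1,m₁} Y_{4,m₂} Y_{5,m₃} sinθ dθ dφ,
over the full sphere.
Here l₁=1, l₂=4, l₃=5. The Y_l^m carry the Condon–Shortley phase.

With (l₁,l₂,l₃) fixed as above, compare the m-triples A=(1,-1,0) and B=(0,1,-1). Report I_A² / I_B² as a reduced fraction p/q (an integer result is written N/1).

5/12

l's match ⇒ only the (l;m) 3-j factors differ between A and B.
A: triangle coeff Δ(1,4,5) = 1/495; Σ_t [0,0]: t=0:+1/1440 = 1/1440; (3j)²=2/99 [(1 4 5; 1 -1 0)], sign=-1
B: triangle coeff Δ(1,4,5) = 1/495; Σ_t [0,0]: t=0:+1/720 = 1/720; (3j)²=8/165 [(1 4 5; 0 1 -1)], sign=+1
I_A²/I_B² = (2/99)/(8/165) = 5/12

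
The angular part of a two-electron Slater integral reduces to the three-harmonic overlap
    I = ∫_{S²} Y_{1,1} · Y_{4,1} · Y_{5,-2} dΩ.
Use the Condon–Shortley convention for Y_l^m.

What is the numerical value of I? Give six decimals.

Rules hold: Σm=0, L=10 even, 3≤5≤5.
N = 3·9·11 = 297
Δ = 0!·2!·8!/11! = 1/495
Racah Σ t=0..0: t=0:+1/576 = 1/576
⇒ 3j(1 4 5; 0 0 0)² = 5/99, sgn -1
Racah Σ t=0..0: t=0:+1/1440 = 1/1440
⇒ 3j(1 4 5; 1 1 -2)² = 7/165, sgn -1
4πI² = N·(3j₀)²·(3jₘ)² = 7/11
I = +1·√(0.636364/4π) = 0.22503380

0.225034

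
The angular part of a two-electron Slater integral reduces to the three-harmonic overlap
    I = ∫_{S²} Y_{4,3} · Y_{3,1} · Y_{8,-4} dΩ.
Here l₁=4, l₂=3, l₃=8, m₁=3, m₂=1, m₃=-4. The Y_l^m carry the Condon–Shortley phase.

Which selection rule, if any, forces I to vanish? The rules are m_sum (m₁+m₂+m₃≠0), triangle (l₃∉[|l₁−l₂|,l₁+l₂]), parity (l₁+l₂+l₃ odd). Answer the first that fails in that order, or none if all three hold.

m₁+m₂+m₃ = 3 + 1 − 4 = 0  ✓
triangle: |4−3|=1 ≤ l₃=8 ≤ 4+3=7  ✗
parity: l₁+l₂+l₃ = 15 is odd

triangle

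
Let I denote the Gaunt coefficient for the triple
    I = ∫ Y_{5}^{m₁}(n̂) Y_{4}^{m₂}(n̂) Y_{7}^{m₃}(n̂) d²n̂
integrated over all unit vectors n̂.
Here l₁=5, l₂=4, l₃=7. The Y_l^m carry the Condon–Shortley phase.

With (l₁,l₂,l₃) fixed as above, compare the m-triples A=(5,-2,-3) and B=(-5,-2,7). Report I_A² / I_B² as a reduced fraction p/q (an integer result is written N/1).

l's match ⇒ only the (l;m) 3-j factors differ between A and B.
A: triangle coeff Δ(5,4,7) = 1/6126120; Σ_t [0,0]: t=0:+1/3870720 = 1/3870720; (3j)²=675/136136 [(5 4 7; 5 -2 -3)], sign=+1
B: triangle coeff Δ(5,4,7) = 1/6126120; Σ_t [2,2]: t=2:+1/58060800 = 1/58060800; (3j)²=3/136 [(5 4 7; -5 -2 7)], sign=+1
I_A²/I_B² = (675/136136)/(3/136) = 225/1001

225/1001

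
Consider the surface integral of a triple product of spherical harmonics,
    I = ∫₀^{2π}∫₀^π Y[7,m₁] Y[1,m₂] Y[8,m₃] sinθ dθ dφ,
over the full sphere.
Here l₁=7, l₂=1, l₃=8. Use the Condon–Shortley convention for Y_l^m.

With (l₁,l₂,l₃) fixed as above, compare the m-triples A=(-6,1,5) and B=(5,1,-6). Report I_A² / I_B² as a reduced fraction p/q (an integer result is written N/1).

Same 7,1,8: normalisation and zero-m 3j drop out of the ratio.
A: Δ: 0! 14! 2! / 17! → 1/2040; sum: t=0:+1/12454041600 = 1/12454041600; 3j²(7 1 8; -6 1 5) = Δ·Π!·Σ² = 1/680  (sign -1)
B: Δ: 0! 14! 2! / 17! → 1/2040; sum: t=0:+1/1916006400 = 1/1916006400; 3j²(7 1 8; 5 1 -6) = Δ·Π!·Σ² = 91/2040  (sign +1)
I_A²/I_B² = (1/680)/(91/2040) = 3/91

3/91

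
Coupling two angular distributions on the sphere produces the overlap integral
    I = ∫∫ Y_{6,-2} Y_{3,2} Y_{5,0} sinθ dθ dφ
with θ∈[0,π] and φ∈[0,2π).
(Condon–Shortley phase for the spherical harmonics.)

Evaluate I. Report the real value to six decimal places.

-0.077843

Checks pass: Σm=0; 14 even; l₃=5∈[3,9].
(2·6+1)(2·3+1)(2·5+1) = 1001
Δ: 4! 8! 2! / 15! → 1/675675
sum: t=1:−1/8640 t=2:+1/2304 t=3:−1/8640 = 7/34560
3j²(6 3 5; 0 0 0) = Δ·Π!·Σ² = 7/429  (sign -1)
sum: t=3:−1/8640 t=4:+1/13824 = -1/23040
3j²(6 3 5; -2 2 0) = Δ·Π!·Σ² = 2/429  (sign +1)
combine: 4πI² = 1001·7/429·2/429 = 98/1287
take √, sign -1: I = -0.07784287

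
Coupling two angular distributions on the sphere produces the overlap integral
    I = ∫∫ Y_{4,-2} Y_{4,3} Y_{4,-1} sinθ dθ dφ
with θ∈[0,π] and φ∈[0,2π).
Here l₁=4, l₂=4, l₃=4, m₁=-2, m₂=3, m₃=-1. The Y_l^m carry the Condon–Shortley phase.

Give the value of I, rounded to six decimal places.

Rules hold: Σm=0, L=12 even, 0≤4≤8.
N = 9·9·9 = 729
Δ = 4!·4!·4!/13! = 1/450450
Racah Σ t=0..4: t=0:+1/13824 t=1:−1/216 t=2:+1/64 t=3:−1/216 t=4:+1/13824 = 5/768
⇒ 3j(4 4 4; 0 0 0)² = 18/1001, sgn +1
Racah Σ t=3..4: t=3:−1/864 t=4:+1/576 = 1/1728
⇒ 3j(4 4 4; -2 3 -1)² = 5/1287, sgn -1
4πI² = N·(3j₀)²·(3jₘ)² = 7290/143143
I = -1·√(0.0509281/4π) = -0.06366105

-0.063661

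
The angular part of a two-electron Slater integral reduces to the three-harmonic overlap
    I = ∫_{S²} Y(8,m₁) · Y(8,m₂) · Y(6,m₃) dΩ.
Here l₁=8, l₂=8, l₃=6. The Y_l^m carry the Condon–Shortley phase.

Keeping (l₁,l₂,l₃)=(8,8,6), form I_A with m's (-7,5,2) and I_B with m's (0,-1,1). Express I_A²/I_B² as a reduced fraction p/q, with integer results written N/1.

169/175

Same 8,8,6: normalisation and zero-m 3j drop out of the ratio.
A: Δ: 10! 6! 6! / 23! → 1/13742520792; sum: t=9:−1/12541132800 t=10:+1/15676416000 = -1/62705664000; 3j²(8 8 6; -7 5 2) = Δ·Π!·Σ² = 13/14858  (sign -1)
B: Δ: 10! 6! 6! / 23! → 1/13742520792; sum: t=2:+1/6967296000 t=3:−1/174182400 t=4:+1/29859840 t=5:−1/24883200 t=6:+1/99532800 t=7:−1/2612736000 = -11/4180377600; 3j²(8 8 6; 0 -1 1) = Δ·Π!·Σ² = 175/193154  (sign +1)
I_A²/I_B² = (13/14858)/(175/193154) = 169/175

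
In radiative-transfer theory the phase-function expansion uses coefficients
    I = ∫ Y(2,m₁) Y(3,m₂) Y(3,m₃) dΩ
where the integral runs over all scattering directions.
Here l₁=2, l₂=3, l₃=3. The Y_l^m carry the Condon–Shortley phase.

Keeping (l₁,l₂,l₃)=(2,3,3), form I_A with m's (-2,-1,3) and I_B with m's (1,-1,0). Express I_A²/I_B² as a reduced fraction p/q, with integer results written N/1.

l's match ⇒ only the (l;m) 3-j factors differ between A and B.
A: triangle coeff Δ(2,3,3) = 1/3780; Σ_t [2,2]: t=2:+1/96 = 1/96; (3j)²=1/42 [(2 3 3; -2 -1 3)], sign=+1
B: triangle coeff Δ(2,3,3) = 1/3780; Σ_t [0,1]: t=0:+1/8 t=1:−1/12 = 1/24; (3j)²=1/210 [(2 3 3; 1 -1 0)], sign=-1
I_A²/I_B² = (1/42)/(1/210) = 5/1

5/1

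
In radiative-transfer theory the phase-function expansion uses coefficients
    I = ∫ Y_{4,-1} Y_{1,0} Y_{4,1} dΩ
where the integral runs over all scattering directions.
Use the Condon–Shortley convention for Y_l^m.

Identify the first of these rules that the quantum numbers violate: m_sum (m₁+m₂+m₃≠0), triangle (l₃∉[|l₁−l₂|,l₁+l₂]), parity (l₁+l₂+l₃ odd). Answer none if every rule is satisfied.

Σmᵢ = 0  ✓
l₃∈[|l₁−l₂|,l₁+l₂]=[3,5], have l₃=4  ✓
Σlᵢ = 9 ⇒ odd  ✗

parity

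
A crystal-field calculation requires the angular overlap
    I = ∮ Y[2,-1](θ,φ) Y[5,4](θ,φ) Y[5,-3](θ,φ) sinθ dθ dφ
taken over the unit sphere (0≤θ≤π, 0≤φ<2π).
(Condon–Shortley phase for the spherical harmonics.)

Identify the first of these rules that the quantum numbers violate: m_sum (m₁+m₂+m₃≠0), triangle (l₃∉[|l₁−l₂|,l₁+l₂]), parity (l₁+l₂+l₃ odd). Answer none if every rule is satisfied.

Σmᵢ = 0  ✓
l₃∈[|l₁−l₂|,l₁+l₂]=[3,7], have l₃=5  ✓
Σlᵢ = 12 ⇒ even  ✓

none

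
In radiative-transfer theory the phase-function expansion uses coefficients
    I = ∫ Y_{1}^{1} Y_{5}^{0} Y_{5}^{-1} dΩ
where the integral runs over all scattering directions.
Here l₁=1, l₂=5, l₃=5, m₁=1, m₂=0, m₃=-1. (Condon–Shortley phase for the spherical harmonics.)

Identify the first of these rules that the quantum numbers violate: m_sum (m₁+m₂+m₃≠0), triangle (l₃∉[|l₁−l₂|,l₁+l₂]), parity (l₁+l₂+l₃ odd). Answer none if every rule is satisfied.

Σmᵢ = 0  ✓
l₃∈[|l₁−l₂|,l₁+l₂]=[4,6], have l₃=5  ✓
Σlᵢ = 11 ⇒ odd  ✗

parity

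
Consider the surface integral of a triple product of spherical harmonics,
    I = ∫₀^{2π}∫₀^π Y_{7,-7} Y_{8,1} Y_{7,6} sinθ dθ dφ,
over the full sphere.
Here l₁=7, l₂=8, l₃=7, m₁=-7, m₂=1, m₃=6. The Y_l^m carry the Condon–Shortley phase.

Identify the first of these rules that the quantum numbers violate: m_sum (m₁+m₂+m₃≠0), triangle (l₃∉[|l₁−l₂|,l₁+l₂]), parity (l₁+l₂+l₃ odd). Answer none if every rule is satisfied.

none

m₁+m₂+m₃ = -7 + 1 + 6 = 0  ✓
triangle: |7−8|=1 ≤ l₃=7 ≤ 7+8=15  ✓
parity: l₁+l₂+l₃ = 22 is even  ✓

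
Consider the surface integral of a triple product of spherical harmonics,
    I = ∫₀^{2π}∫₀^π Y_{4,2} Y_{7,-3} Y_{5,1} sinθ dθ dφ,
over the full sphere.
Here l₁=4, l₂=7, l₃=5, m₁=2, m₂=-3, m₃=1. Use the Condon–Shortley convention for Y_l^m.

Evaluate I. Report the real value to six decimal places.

-0.072504

Checks pass: Σm=0; 16 even; l₃=5∈[3,11].
(2·4+1)(2·7+1)(2·5+1) = 1485
Δ: 6! 2! 8! / 17! → 1/6126120
sum: t=2:+1/69120 t=3:−1/20736 t=4:+1/69120 = -1/51840
3j²(4 7 5; 0 0 0) = Δ·Π!·Σ² = 280/21879  (sign +1)
sum: t=0:+1/829440 t=1:−1/86400 t=2:+1/138240 = -13/4147200
3j²(4 7 5; 2 -3 1) = Δ·Π!·Σ² = 13/3740  (sign -1)
combine: 4πI² = 1485·280/21879·13/3740 = 210/3179
take √, sign -1: I = -0.07250358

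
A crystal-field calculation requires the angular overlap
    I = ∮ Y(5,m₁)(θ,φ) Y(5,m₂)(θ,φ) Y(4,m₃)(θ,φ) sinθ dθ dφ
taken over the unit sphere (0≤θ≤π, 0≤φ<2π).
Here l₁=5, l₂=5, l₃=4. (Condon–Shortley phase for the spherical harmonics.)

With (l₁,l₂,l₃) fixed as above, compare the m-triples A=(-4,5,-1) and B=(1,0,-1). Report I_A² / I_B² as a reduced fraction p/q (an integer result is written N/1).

Same 5,5,4: normalisation and zero-m 3j drop out of the ratio.
A: Δ: 6! 4! 4! / 15! → 1/3153150; sum: t=6:+1/103680 = 1/103680; 3j²(5 5 4; -4 5 -1) = Δ·Π!·Σ² = 4/143  (sign -1)
B: Δ: 6! 4! 4! / 15! → 1/3153150; sum: t=1:−1/17280 t=2:+1/1152 t=3:−1/864 t=4:+1/6912 = -7/34560; 3j²(5 5 4; 1 0 -1) = Δ·Π!·Σ² = 1/429  (sign +1)
I_A²/I_B² = (4/143)/(1/429) = 12/1

12/1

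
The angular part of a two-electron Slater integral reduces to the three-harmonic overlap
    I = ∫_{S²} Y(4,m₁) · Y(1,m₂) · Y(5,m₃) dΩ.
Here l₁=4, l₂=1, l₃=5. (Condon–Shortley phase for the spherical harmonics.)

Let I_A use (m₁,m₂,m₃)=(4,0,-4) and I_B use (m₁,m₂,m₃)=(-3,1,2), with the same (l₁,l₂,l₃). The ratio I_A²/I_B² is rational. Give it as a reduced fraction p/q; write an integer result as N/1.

Same 4,1,5: normalisation and zero-m 3j drop out of the ratio.
A: Δ: 0! 8! 2! / 11! → 1/495; sum: t=0:+1/40320 = 1/40320; 3j²(4 1 5; 4 0 -4) = Δ·Π!·Σ² = 1/55  (sign -1)
B: Δ: 0! 8! 2! / 11! → 1/495; sum: t=0:+1/10080 = 1/10080; 3j²(4 1 5; -3 1 2) = Δ·Π!·Σ² = 1/165  (sign -1)
I_A²/I_B² = (1/55)/(1/165) = 3/1

3/1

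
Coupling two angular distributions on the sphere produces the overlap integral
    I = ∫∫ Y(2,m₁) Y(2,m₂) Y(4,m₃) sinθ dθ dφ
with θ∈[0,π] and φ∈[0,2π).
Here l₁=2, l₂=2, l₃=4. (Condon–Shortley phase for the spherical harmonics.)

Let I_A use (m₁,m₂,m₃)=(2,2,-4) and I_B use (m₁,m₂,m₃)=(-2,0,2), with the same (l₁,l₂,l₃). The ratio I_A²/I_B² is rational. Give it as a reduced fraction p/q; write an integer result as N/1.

Shared (l₁,l₂,l₃)=(2,2,4): N and (l;000)² cancel in I_A²/I_B².
A: Δ = 0!·4!·4!/9! = 1/630; Racah Σ t=0..0: t=0:+1/576 = 1/576; ⇒ 3j(2 2 4; 2 2 -4)² = 1/9, sgn +1
B: Δ = 0!·4!·4!/9! = 1/630; Racah Σ t=0..0: t=0:+1/96 = 1/96; ⇒ 3j(2 2 4; -2 0 2)² = 1/42, sgn +1
I_A²/I_B² = (1/9)/(1/42) = 14/3

14/3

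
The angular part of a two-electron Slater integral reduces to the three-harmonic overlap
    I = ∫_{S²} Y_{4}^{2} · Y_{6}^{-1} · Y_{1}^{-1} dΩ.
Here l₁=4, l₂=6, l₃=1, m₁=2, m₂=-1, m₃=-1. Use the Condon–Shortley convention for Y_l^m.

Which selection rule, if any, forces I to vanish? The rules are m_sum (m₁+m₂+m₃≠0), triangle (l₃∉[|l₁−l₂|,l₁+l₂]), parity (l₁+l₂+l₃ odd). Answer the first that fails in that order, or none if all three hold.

m₁+m₂+m₃ = 2 − 1 − 1 = 0  ✓
triangle: |4−6|=2 ≤ l₃=1 ≤ 4+6=10  ✗
parity: l₁+l₂+l₃ = 11 is odd

triangle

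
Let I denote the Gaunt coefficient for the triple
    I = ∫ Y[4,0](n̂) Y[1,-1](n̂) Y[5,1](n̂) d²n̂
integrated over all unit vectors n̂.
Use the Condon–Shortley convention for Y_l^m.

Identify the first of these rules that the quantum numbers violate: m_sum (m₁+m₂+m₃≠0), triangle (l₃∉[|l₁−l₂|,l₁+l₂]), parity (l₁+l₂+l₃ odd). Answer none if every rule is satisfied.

none

Σmᵢ = 0  ✓
l₃∈[|l₁−l₂|,l₁+l₂]=[3,5], have l₃=5  ✓
Σlᵢ = 10 ⇒ even  ✓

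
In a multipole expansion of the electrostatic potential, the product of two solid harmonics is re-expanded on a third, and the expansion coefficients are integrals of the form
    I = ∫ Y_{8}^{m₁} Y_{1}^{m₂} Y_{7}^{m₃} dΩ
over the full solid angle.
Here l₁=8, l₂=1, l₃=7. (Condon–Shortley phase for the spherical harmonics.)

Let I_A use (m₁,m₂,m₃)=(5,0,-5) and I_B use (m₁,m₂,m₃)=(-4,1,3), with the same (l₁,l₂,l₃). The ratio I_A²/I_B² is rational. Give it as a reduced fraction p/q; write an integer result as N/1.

13/22

Shared (l₁,l₂,l₃)=(8,1,7): N and (l;000)² cancel in I_A²/I_B².
A: Δ = 2!·14!·0!/17! = 1/2040; Racah Σ t=1..1: t=1:−1/958003200 = -1/958003200; ⇒ 3j(8 1 7; 5 0 -5)² = 13/680, sgn -1
B: Δ = 2!·14!·0!/17! = 1/2040; Racah Σ t=2..2: t=2:+1/174182400 = 1/174182400; ⇒ 3j(8 1 7; -4 1 3)² = 11/340, sgn +1
I_A²/I_B² = (13/680)/(11/340) = 13/22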